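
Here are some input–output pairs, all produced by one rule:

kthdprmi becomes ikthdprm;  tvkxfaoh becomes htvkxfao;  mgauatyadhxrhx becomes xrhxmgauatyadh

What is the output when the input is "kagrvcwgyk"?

In each case the input is transformed by: swap the front and back halves of the string, then move the first 3 characters to the end (rotate left by 3).
"kagrvcwgyk" → "cwgykkagrv" → "ykkagrvcwg".

ykkagrvcwg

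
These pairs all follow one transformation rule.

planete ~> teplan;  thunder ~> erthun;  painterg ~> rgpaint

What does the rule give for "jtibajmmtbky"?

kyjtibajmmt

What's happening: move the last 2 characters to the front (rotate right by 2), then delete the last character.
Applying that to "jtibajmmtbky" gives "kyjtibajmmt".
(Check on "painterg": → "rgpainte" → "rgpaint" ✓)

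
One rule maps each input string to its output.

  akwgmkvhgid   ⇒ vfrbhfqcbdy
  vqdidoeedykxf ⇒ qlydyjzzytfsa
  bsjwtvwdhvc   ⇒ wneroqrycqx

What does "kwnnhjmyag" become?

The pattern: shift every letter 5 places backward in the alphabet (wrapping around).
Applying that to "kwnnhjmyag" gives "friicehtvb".

friicehtvb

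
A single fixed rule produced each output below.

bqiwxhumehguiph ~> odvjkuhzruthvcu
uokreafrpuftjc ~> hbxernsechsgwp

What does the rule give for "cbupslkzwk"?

pohcfyxmjx

Rule — shift every letter 13 places forward in the alphabet (wrapping around) — i.e. ROT13.
On "cbupslkzwk" that produces "pohcfyxmjx".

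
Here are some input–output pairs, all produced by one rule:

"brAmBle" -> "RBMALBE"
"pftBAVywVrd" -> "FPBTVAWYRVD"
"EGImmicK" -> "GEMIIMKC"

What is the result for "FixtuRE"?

The pattern: swap each adjacent pair of characters (1↔2, 3↔4, ...), then convert every letter to uppercase.
Applying both steps to "FixtuRE": "iFtxRuE", then "IFTXRUE".
(Check on "pftBAVywVrd": → "fpBtVAwyrVd" → "FPBTVAWYRVD" ✓)

IFTXRUE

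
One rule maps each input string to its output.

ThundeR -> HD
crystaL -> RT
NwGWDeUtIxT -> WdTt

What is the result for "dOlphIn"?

oH

What's happening: flip the case of every letter, then keep one character in every 3, starting at position 2 (positions 2nd, 5th, 8th, ...).
On "dOlphIn": the first step gives "DoLPHiN", and the second then gives "oH".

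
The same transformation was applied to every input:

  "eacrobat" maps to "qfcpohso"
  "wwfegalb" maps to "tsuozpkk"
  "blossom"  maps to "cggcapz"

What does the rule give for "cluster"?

Looking at the pairs, the operation is to move the first 2 characters to the end (rotate left by 2), then shift every letter 12 places backward in the alphabet (wrapping around).
On "cluster": the first step gives "ustercl", and the second then gives "ighsfqz".
(Check on "eacrobat": → "crobatea" → "qfcpohso" ✓)

ighsfqz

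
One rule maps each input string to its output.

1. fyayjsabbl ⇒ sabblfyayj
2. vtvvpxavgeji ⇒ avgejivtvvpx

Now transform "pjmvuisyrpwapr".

yrpwaprpjmvuis

The rule is to swap the front and back halves of the string.
For "pjmvuisyrpwapr" the result is "yrpwaprpjmvuis".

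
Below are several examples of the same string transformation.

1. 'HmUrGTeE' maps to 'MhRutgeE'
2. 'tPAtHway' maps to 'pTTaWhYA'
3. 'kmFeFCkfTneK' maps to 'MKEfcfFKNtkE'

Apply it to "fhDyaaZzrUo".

HFYdAAZzuRO

The rule is to swap each adjacent pair of characters (1↔2, 3↔4, ...), then flip the case of every letter.
On "fhDyaaZzrUo": the first step gives "hfyDaazZUro", and the second then gives "HFYdAAZzuRO".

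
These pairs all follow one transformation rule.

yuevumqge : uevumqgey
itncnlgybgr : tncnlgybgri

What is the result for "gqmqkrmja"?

qmqkrmjag

What's happening: move the first character to the end.
Applying that to "gqmqkrmja" gives "qmqkrmjag".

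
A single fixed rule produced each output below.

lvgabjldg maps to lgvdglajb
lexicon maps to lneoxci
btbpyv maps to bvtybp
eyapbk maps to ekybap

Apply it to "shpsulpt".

Each output is the input with this applied: take characters alternately from the front and the back (1st, last, 2nd, 2nd-last, ...).
For "shpsulpt" the result is "sthpplsu".

sthpplsu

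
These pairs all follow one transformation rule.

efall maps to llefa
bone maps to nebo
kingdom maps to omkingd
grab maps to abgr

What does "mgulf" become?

What's happening: move the last 2 characters to the front (rotate right by 2).
"mgulf" → "lfmgu".

lfmgu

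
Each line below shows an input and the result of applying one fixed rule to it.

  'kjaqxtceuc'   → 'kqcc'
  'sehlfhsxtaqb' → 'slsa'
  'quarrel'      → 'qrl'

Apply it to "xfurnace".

The rule is to keep one character in every 3, starting at position 1 (positions 1st, 4th, 7th, ...).
So "xfurnace" becomes "xrc".

xrc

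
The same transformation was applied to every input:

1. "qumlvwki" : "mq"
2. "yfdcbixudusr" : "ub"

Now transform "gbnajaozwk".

Each output is the input with this applied: shift every letter 4 places backward in the alphabet (wrapping around), then keep only the first 2 characters.
Working it through for "gbnajaozwk": intermediate "cxjwfwkvsg", final "cx".

cx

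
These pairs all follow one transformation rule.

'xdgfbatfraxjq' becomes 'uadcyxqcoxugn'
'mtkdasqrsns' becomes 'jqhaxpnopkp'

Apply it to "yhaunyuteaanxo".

vexrkvrqbxxkul

Looking at the pairs, the operation is to shift every letter 3 places backward in the alphabet (wrapping around).
So "yhaunyuteaanxo" becomes "vexrkvrqbxxkul".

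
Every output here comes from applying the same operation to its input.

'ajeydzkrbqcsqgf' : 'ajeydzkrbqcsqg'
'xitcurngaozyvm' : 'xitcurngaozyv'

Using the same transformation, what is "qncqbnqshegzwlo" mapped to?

qncqbnqshegzwl

The rule is to delete the last character.
On "qncqbnqshegzwlo" that produces "qncqbnqshegzwl".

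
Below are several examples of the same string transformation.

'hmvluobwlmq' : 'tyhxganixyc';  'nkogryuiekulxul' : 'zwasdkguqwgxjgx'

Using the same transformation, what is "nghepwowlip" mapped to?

zstqbiaixub

Looking at the pairs, the operation is to shift every letter 12 places forward in the alphabet (wrapping around).
"nghepwowlip" → "zstqbiaixub".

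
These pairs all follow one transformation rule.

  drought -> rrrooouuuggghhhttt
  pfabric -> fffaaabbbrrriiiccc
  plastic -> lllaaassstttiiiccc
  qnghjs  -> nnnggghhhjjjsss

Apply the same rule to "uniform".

Looking at the pairs, the operation is to repeat every character 3 times, then delete the first 3 characters.
Applying both steps to "uniform": "uuunnniiifffooorrrmmm", then "nnniiifffooorrrmmm".

nnniiifffooorrrmmm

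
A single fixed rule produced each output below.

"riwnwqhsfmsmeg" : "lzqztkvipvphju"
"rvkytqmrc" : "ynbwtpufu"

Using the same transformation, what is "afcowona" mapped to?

Rule — move the first character to the end, then shift every letter 3 places forward in the alphabet (wrapping around).
Applying both steps to "afcowona": "fcowonaa", then "ifrzrqdd".

ifrzrqdd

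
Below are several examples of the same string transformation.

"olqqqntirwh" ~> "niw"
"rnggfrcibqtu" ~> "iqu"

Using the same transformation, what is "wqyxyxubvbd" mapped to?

xbb

What's happening: keep every other character starting from the second (positions 2nd, 4th, 6th, ...), then keep only the last 3 characters.
Working it through for "wqyxyxubvbd": intermediate "qxxbb", final "xbb".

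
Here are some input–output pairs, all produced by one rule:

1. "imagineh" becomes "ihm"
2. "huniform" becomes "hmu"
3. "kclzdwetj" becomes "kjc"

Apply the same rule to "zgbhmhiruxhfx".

zxg

The pattern: take characters alternately from the front and the back (1st, last, 2nd, 2nd-last, ...), then keep only the first 3 characters.
On "zgbhmhiruxhfx" that produces "zxg".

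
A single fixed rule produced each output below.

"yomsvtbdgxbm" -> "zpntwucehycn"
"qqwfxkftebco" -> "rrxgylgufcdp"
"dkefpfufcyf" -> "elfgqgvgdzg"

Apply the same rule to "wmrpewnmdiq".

xnsqfxonejr

What's happening: shift every letter 1 place forward in the alphabet (wrapping around).
"wmrpewnmdiq" → "xnsqfxonejr".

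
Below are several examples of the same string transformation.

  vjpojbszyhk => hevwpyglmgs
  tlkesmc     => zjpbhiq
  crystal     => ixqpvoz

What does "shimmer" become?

objjfep

What's happening: reverse the string, then shift every letter 3 places backward in the alphabet (wrapping around).
For "shimmer", step one produces "remmihs"; step two turns that into "objjfep".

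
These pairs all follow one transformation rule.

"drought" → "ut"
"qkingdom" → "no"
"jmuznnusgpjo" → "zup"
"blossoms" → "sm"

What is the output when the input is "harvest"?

The pattern: keep one character in every 3, starting at position 1 (positions 1st, 4th, 7th, ...), then delete the first character.
So "harvest" becomes "vt".

vt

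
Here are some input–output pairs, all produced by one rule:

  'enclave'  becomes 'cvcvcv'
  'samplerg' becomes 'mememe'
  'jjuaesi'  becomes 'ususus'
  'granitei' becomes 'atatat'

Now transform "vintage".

ngngng

Rule — keep one character in every 3, starting at position 3 (positions 3rd, 6th, 9th, ...), then write the whole string 3 times in a row.
For "vintage" the result is "ngngng".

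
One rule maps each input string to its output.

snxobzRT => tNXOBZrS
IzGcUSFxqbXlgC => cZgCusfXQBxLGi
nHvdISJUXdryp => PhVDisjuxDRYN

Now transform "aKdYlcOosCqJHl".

The pattern: swap the first and last characters, then flip the case of every letter.
Starting from "aKdYlcOosCqJHl": after the first operation, "lKdYlcOosCqJHa"; after the second, "LkDyLCoOScQjhA".

LkDyLCoOScQjhA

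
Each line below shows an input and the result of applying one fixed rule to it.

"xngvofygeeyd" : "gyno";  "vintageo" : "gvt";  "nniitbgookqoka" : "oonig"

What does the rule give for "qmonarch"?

In each case the input is transformed by: swap the front and back halves of the string, then keep one character in every 3, starting at position 2 (positions 2nd, 5th, 8th, ...).
On "qmonarch" that produces "rqn".

rqn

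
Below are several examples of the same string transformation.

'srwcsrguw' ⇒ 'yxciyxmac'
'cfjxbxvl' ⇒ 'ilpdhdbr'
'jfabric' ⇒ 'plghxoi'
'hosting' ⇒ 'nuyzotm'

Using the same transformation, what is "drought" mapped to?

Looking at the pairs, the operation is to shift every letter 6 places forward in the alphabet (wrapping around).
On "drought" that produces "jxuamnz".

jxuamnz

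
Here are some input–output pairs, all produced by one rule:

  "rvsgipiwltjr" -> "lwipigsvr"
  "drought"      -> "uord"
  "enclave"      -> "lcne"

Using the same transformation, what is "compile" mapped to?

Each output is the input with this applied: reverse the string, then delete the first 3 characters.
Starting from "compile": after the first operation, "elipmoc"; after the second, "pmoc".

pmoc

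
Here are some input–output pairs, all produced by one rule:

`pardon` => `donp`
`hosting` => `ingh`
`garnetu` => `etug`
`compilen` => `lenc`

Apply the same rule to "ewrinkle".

klee

What's happening: move the first character to the end, then keep only the last 4 characters.
"ewrinkle" → "wrinklee" → "klee".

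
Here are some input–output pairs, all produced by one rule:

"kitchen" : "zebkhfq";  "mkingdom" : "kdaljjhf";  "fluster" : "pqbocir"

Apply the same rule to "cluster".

pqbozir

What's happening: move the first 3 characters to the end (rotate left by 3), then shift every letter 3 places backward in the alphabet (wrapping around).
On "cluster": the first step gives "sterclu", and the second then gives "pqbozir".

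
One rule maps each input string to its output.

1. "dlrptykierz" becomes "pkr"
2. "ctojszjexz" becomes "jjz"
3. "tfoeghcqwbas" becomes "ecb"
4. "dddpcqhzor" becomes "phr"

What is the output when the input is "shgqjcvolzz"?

Looking at the pairs, the operation is to delete the first 3 characters, then keep one character in every 3, starting at position 1 (positions 1st, 4th, 7th, ...).
Working it through for "shgqjcvolzz": intermediate "qjcvolzz", final "qvz".

qvz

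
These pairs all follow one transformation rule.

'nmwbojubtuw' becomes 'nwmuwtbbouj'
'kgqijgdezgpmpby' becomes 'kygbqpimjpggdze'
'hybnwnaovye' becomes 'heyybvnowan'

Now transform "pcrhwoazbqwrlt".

ptclrrhwwqobaz

The rule is to take characters alternately from the front and the back (1st, last, 2nd, 2nd-last, ...).
For "pcrhwoazbqwrlt" the result is "ptclrrhwwqobaz".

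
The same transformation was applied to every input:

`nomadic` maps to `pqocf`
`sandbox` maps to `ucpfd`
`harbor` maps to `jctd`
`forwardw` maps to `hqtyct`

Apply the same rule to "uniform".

The transformation: shift every letter 2 places forward in the alphabet (wrapping around), then delete the last 2 characters.
"uniform" → "wpkhqto" → "wpkhq".

wpkhq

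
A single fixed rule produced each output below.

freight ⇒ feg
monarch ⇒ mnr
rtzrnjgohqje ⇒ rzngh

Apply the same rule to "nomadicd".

The transformation: keep every other character starting from the first (positions 1st, 3rd, 5th, ...), then delete the last character.
Applying both steps to "nomadicd": "nmdc", then "nmd".

nmd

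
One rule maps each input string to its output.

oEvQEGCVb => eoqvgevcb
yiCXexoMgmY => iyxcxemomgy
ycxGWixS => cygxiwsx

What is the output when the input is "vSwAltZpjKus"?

svawtlpzkjsu

Each output is the input with this applied: swap each adjacent pair of characters (1↔2, 3↔4, ...), then convert every letter to lowercase.
"vSwAltZpjKus" → "SvAwtlpZKjsu" → "svawtlpzkjsu".
(Check on "yiCXexoMgmY": → "iyXCxeMomgY" → "iyxcxemomgy" ✓)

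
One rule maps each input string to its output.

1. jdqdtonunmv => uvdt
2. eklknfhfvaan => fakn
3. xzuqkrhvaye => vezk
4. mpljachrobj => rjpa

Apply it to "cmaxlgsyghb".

Rule — keep one character in every 3, starting at position 2 (positions 2nd, 5th, 8th, ...), then move the last 2 characters to the front (rotate right by 2).
Working it through for "cmaxlgsyghb": intermediate "mlyb", final "ybml".

ybml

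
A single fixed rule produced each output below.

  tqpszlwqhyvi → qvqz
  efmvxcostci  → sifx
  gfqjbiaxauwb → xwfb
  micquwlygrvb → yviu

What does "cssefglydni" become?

What's happening: keep one character in every 3, starting at position 2 (positions 2nd, 5th, 8th, ...), then swap the front and back halves of the string.
On "cssefglydni": the first step gives "sfyi", and the second then gives "yisf".

yisf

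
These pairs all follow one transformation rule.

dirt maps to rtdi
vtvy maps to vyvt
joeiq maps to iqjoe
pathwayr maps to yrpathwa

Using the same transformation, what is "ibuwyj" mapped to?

yjibuw

What's happening: move the last 2 characters to the front (rotate right by 2).
So "ibuwyj" becomes "yjibuw".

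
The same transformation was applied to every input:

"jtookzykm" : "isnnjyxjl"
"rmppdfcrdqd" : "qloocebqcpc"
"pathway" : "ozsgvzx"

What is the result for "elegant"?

Each output is the input with this applied: shift every letter 1 place backward in the alphabet (wrapping around).
Doing the same to "elegant": "dkdfzms".

dkdfzms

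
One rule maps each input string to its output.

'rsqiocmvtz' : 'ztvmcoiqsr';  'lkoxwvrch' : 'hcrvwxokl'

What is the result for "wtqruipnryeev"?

The pattern: reverse the string.
For "wtqruipnryeev" the result is "veeyrnpiurqtw".

veeyrnpiurqtw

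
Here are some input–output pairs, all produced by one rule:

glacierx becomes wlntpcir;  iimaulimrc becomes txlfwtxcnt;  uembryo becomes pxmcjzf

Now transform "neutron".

Rule — shift every letter 11 places forward in the alphabet (wrapping around), then move the first character to the end.
For "neutron", step one produces "ypfeczy"; step two turns that into "pfeczyy".

pfeczyy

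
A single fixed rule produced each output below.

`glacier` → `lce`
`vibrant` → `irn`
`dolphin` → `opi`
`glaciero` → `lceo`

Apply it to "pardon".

adn

The rule is to keep every other character starting from the second (positions 2nd, 4th, 6th, ...).
On "pardon" that produces "adn".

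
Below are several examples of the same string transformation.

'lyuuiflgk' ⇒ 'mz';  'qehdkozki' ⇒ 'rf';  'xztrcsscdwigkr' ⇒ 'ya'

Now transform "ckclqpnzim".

dl

Looking at the pairs, the operation is to shift every letter 1 place forward in the alphabet (wrapping around), then keep only the first 2 characters.
"ckclqpnzim" → "dldmrqoajn" → "dl".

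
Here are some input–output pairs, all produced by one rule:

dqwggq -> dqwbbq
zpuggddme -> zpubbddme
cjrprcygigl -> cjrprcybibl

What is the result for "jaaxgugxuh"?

jaaxbubxuh

The rule is to replace every "g" with "b".
For "jaaxgugxuh" the result is "jaaxbubxuh".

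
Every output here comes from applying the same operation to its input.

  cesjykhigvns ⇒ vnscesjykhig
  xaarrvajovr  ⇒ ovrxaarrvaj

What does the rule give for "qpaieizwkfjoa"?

joaqpaieizwkf

In each case the input is transformed by: move the last 3 characters to the front (rotate right by 3).
For "qpaieizwkfjoa" the result is "joaqpaieizwkf".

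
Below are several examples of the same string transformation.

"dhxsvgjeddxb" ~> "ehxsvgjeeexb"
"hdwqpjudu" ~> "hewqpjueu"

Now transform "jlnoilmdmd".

Each output is the input with this applied: replace every "d" with "e".
Applying that to "jlnoilmdmd" gives "jlnoilmeme".

jlnoilmeme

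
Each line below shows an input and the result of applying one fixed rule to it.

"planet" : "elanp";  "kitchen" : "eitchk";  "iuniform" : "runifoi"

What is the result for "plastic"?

The rule is to delete the last character, then swap the first and last characters.
Applying that to "plastic" gives "ilastp".

ilastp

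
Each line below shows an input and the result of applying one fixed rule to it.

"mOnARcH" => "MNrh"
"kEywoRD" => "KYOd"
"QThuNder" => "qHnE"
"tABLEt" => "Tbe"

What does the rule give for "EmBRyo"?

Looking at the pairs, the operation is to flip the case of every letter, then keep every other character starting from the first (positions 1st, 3rd, 5th, ...).
On "EmBRyo": the first step gives "eMbrYO", and the second then gives "ebY".

ebY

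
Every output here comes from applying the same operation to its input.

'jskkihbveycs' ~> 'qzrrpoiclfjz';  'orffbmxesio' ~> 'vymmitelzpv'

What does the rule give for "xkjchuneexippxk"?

The pattern: shift every letter 7 places forward in the alphabet (wrapping around).
So "xkjchuneexippxk" becomes "erqjobullepwwer".

erqjobullepwwer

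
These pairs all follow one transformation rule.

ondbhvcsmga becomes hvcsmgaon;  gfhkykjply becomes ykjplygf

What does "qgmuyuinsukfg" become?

Rule — move the first 2 characters to the end (rotate left by 2), then delete the first 2 characters.
Doing the same to "qgmuyuinsukfg": "yuinsukfgqg".
(Check on "ondbhvcsmga": → "dbhvcsmgaon" → "hvcsmgaon" ✓)

yuinsukfgqg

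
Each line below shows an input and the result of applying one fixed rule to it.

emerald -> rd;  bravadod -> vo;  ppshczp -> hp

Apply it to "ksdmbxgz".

mg

Rule — move the first character to the end, then keep one character in every 3, starting at position 3 (positions 3rd, 6th, 9th, ...).
On "ksdmbxgz": the first step gives "sdmbxgzk", and the second then gives "mg".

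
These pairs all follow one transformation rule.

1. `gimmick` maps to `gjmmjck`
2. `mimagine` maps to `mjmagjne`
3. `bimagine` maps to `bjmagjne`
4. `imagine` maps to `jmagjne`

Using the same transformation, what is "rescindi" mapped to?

rescjndj

The transformation: replace every "i" with "j".
Doing the same to "rescindi": "rescjndj".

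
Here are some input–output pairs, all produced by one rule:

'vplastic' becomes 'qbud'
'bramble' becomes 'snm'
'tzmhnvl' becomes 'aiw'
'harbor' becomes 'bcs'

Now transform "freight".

The rule is to keep every other character starting from the second (positions 2nd, 4th, 6th, ...), then shift every letter 1 place forward in the alphabet (wrapping around).
"freight" → "rih" → "sji".
(Check on "vplastic": → "patc" → "qbud" ✓)

sji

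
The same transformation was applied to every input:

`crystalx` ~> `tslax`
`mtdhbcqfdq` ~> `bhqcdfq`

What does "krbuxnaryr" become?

Rule — delete the first 3 characters, then swap each adjacent pair of characters (1↔2, 3↔4, ...).
Applying both steps to "krbuxnaryr": "uxnaryr", then "xuanyrr".
(Check on "crystalx": → "stalx" → "tslax" ✓)

xuanyrr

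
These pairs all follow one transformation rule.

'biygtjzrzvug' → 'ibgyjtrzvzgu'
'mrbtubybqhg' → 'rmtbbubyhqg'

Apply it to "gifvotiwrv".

igvftowivr

The transformation: swap each adjacent pair of characters (1↔2, 3↔4, ...).
So "gifvotiwrv" becomes "igvftowivr".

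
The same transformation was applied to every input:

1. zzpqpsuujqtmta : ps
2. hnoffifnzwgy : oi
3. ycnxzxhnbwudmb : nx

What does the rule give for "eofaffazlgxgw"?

Rule — keep one character in every 3, starting at position 3 (positions 3rd, 6th, 9th, ...), then delete the last 2 characters.
For "eofaffazlgxgw", step one produces "fflg"; step two turns that into "ff".

ff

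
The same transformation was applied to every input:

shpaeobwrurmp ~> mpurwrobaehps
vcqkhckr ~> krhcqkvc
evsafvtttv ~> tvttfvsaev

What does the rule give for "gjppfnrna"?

Each output is the input with this applied: reverse the string, then swap each adjacent pair of characters (1↔2, 3↔4, ...).
Applying both steps to "gjppfnrna": "anrnfppjg", then "nanrpfjpg".

nanrpfjpg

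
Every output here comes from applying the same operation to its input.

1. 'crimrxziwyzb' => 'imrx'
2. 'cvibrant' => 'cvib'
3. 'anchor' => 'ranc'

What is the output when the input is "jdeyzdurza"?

The transformation: swap the front and back halves of the string, then keep only the last 4 characters.
For "jdeyzdurza", step one produces "durzajdeyz"; step two turns that into "deyz".

deyz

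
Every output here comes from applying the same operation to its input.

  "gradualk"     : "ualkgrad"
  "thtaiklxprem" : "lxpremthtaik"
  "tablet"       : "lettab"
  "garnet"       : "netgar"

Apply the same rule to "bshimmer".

mmerbshi

The pattern: swap the front and back halves of the string.
So "bshimmer" becomes "mmerbshi".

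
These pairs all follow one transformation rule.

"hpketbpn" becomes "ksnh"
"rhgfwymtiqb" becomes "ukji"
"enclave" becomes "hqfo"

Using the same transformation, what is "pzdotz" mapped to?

scgr

In each case the input is transformed by: shift every letter 3 places forward in the alphabet (wrapping around), then keep only the first 4 characters.
Starting from "pzdotz": after the first operation, "scgrwc"; after the second, "scgr".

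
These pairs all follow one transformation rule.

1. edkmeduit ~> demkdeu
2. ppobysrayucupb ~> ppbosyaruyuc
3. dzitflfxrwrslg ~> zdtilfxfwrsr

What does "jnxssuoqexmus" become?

The pattern: delete the last 2 characters, then swap each adjacent pair of characters (1↔2, 3↔4, ...).
Applying both steps to "jnxssuoqexmus": "jnxssuoqexm", then "njsxusqoxem".

njsxusqoxem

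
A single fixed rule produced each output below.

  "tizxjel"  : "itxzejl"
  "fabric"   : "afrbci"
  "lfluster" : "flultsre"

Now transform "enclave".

Rule — swap each adjacent pair of characters (1↔2, 3↔4, ...).
On "enclave" that produces "nelcvae".

nelcvae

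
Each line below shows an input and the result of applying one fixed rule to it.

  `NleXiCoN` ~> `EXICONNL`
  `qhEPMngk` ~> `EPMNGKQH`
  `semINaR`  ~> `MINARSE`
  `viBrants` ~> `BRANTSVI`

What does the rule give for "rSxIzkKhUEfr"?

The transformation: move the first 2 characters to the end (rotate left by 2), then convert every letter to uppercase.
Applying both steps to "rSxIzkKhUEfr": "xIzkKhUEfrrS", then "XIZKKHUEFRRS".

XIZKKHUEFRRS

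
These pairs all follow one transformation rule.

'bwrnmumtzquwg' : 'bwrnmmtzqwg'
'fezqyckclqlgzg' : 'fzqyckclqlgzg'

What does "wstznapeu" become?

The pattern: remove every vowel.
Applying that to "wstznapeu" gives "wstznp".

wstznp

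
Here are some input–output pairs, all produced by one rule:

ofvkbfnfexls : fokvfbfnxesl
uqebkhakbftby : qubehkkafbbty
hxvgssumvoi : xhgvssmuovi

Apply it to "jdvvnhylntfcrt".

djvvhnlytncftr

The rule is to swap each adjacent pair of characters (1↔2, 3↔4, ...).
"jdvvnhylntfcrt" → "djvvhnlytncftr".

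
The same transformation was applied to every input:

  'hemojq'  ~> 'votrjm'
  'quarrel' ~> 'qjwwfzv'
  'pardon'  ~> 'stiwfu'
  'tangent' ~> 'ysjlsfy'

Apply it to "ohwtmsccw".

Looking at the pairs, the operation is to shift every letter 5 places forward in the alphabet (wrapping around), then reverse the string.
"ohwtmsccw" → "tmbyrxhhb" → "bhhxrybmt".

bhhxrybmt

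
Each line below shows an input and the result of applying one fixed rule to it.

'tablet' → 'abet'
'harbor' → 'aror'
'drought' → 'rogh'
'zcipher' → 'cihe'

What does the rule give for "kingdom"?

indo

What's happening: double every character, then keep one character in every 3, starting at position 3 (positions 3rd, 6th, 9th, ...).
"kingdom" → "kkiinnggddoomm" → "indo".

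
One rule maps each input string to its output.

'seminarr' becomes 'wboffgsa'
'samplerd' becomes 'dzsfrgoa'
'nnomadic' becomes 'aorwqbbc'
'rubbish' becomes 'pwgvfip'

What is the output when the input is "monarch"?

ofqvacb

In each case the input is transformed by: shift every letter 12 places backward in the alphabet (wrapping around), then move the first 3 characters to the end (rotate left by 3).
On "monarch": the first step gives "acbofqv", and the second then gives "ofqvacb".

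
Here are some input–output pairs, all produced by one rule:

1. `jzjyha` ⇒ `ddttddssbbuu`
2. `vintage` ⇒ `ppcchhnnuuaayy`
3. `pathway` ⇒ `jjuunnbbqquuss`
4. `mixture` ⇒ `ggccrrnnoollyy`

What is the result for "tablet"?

The pattern: shift every letter 6 places backward in the alphabet (wrapping around), then double every character.
For "tablet", step one produces "nuvfyn"; step two turns that into "nnuuvvffyynn".
(Check on "pathway": → "junbqus" → "jjuunnbbqquuss" ✓)

nnuuvvffyynn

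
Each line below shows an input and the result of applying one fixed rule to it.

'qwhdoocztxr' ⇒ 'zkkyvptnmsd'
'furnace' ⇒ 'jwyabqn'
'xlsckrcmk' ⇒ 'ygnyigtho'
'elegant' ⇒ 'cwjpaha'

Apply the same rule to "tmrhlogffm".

What's happening: shift every letter 4 places backward in the alphabet (wrapping around), then move the first 3 characters to the end (rotate left by 3).
On "tmrhlogffm": the first step gives "pindhkcbbi", and the second then gives "dhkcbbipin".

dhkcbbipin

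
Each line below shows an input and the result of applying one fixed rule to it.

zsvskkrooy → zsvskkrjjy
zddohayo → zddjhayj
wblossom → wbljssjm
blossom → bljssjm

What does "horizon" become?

hjrizjn

The pattern: replace every "o" with "j".
"horizon" → "hjrizjn".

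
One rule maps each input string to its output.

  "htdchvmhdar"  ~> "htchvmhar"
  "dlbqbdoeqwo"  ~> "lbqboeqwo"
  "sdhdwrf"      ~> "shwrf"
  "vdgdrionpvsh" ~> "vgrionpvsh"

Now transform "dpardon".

Rule — remove every "d".
On "dpardon" that produces "paron".

paron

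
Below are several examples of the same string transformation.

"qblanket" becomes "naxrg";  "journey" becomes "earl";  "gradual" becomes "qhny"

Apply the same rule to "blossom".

ffbz

The pattern: delete the first 3 characters, then shift every letter 13 places forward in the alphabet (wrapping around) — i.e. ROT13.
"blossom" → "ssom" → "ffbz".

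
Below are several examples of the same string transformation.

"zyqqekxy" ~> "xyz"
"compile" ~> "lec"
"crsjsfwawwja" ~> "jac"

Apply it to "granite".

The transformation: move the last 2 characters to the front (rotate right by 2), then keep only the first 3 characters.
On "granite": the first step gives "tegrani", and the second then gives "teg".
(Check on "crsjsfwawwja": → "jacrsjsfwaww" → "jac" ✓)

teg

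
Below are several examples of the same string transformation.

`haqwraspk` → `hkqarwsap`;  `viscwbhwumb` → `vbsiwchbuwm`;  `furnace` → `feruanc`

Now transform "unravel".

Rule — move the last character to the front, then swap each adjacent pair of characters (1↔2, 3↔4, ...).
Doing the same to "unravel": "ulrnvae".
(Check on "haqwraspk": → "khaqwrasp" → "hkqarwsap" ✓)

ulrnvae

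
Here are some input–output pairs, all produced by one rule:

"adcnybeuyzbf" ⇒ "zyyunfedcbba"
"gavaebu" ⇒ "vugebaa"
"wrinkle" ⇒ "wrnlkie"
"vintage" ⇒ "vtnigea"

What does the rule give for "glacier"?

rligeca

Rule — sort the characters into reverse alphabetical order.
On "glacier" that produces "rligeca".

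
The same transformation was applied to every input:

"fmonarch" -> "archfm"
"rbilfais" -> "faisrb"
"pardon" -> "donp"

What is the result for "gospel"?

The pattern: swap the front and back halves of the string, then delete the last 2 characters.
On "gospel": the first step gives "pelgos", and the second then gives "pelg".

pelg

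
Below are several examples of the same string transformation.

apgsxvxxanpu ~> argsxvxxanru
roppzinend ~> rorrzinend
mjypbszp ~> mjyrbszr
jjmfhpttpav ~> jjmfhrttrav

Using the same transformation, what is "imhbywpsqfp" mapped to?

Looking at the pairs, the operation is to replace every "p" with "r".
For "imhbywpsqfp" the result is "imhbywrsqfr".

imhbywrsqfr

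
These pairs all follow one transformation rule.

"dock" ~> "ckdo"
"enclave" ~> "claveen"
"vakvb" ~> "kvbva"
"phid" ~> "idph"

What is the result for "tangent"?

The rule is to move the first 2 characters to the end (rotate left by 2).
Applying that to "tangent" gives "ngentta".

ngentta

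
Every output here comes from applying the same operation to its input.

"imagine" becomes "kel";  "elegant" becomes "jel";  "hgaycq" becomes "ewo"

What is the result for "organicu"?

pygs

The transformation: shift every letter 2 places backward in the alphabet (wrapping around), then keep every other character starting from the second (positions 2nd, 4th, 6th, ...).
Starting from "organicu": after the first operation, "mpeylgas"; after the second, "pygs".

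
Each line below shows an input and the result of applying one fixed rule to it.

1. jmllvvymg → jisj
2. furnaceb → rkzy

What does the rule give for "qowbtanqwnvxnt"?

lyxnkuq

The transformation: shift every letter 3 places backward in the alphabet (wrapping around), then keep every other character starting from the second (positions 2nd, 4th, 6th, ...).
"qowbtanqwnvxnt" → "nltyqxkntksukq" → "lyxnkuq".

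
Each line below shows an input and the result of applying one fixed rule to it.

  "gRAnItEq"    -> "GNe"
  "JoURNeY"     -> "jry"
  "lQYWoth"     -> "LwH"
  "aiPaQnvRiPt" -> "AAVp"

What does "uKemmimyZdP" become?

In each case the input is transformed by: flip the case of every letter, then keep one character in every 3, starting at position 1 (positions 1st, 4th, 7th, ...).
For "uKemmimyZdP", step one produces "UkEMMIMYzDp"; step two turns that into "UMMD".

UMMD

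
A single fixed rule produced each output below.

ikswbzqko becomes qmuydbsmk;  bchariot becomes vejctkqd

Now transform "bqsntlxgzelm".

The pattern: swap the first and last characters, then shift every letter 2 places forward in the alphabet (wrapping around).
Starting from "bqsntlxgzelm": after the first operation, "mqsntlxgzelb"; after the second, "osupvnzibgnd".

osupvnzibgnd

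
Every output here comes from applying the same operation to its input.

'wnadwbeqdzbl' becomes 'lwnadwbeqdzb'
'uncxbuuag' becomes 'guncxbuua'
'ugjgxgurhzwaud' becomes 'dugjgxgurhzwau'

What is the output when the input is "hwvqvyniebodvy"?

yhwvqvyniebodv

The rule is to move the last character to the front.
Applying that to "hwvqvyniebodvy" gives "yhwvqvyniebodv".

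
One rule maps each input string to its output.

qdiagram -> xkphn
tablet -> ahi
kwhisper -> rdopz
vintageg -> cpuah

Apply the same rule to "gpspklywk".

nwzwrs

Rule — shift every letter 7 places forward in the alphabet (wrapping around), then delete the last 3 characters.
For "gpspklywk", step one produces "nwzwrsfdr"; step two turns that into "nwzwrs".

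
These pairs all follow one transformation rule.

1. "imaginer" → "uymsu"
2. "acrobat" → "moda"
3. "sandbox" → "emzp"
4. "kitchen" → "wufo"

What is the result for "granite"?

Each output is the input with this applied: shift every letter 12 places forward in the alphabet (wrapping around), then delete the last 3 characters.
Applying both steps to "granite": "sdmzufq", then "sdmz".

sdmz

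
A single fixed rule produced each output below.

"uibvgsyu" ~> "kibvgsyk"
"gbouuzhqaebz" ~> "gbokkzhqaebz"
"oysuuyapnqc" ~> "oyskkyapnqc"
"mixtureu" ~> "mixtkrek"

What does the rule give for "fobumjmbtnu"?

What's happening: replace every "u" with "k".
Doing the same to "fobumjmbtnu": "fobkmjmbtnk".

fobkmjmbtnk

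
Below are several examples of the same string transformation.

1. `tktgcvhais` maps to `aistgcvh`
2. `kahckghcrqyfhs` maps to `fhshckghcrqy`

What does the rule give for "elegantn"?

Looking at the pairs, the operation is to delete the first 2 characters, then move the last 3 characters to the front (rotate right by 3).
Working it through for "elegantn": intermediate "egantn", final "ntnega".
(Check on "tktgcvhais": → "tgcvhais" → "aistgcvh" ✓)

ntnega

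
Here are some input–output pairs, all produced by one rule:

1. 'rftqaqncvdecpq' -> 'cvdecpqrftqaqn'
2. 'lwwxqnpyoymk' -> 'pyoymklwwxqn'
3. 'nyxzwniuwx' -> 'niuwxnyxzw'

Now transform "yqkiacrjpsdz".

rjpsdzyqkiac

Looking at the pairs, the operation is to swap the front and back halves of the string.
Doing the same to "yqkiacrjpsdz": "rjpsdzyqkiac".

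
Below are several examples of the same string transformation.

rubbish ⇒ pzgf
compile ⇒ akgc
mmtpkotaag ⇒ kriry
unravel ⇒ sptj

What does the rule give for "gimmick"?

The transformation: shift every letter 2 places backward in the alphabet (wrapping around), then keep every other character starting from the first (positions 1st, 3rd, 5th, ...).
Working it through for "gimmick": intermediate "egkkgai", final "ekgi".

ekgi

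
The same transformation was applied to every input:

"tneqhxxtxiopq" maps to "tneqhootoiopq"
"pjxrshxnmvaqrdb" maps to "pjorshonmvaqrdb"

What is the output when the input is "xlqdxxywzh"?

olqdooywzh

In each case the input is transformed by: replace every "x" with "o".
So "xlqdxxywzh" becomes "olqdooywzh".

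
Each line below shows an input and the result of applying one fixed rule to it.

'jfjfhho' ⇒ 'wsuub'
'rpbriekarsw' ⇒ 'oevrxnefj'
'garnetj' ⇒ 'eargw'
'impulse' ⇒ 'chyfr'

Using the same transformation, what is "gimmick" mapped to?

zzvpx

Each output is the input with this applied: shift every letter 13 places forward in the alphabet (wrapping around) — i.e. ROT13, then delete the first 2 characters.
Starting from "gimmick": after the first operation, "tvzzvpx"; after the second, "zzvpx".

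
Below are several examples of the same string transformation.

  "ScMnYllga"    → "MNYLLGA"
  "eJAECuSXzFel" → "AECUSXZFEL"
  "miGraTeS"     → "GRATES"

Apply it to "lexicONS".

The transformation: delete the first 2 characters, then convert every letter to uppercase.
Starting from "lexicONS": after the first operation, "xicONS"; after the second, "XICONS".

XICONS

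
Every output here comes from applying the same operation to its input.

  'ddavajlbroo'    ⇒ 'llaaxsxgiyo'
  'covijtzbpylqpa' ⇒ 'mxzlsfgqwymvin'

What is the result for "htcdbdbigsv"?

pseqzayayfd

What's happening: shift every letter 3 places backward in the alphabet (wrapping around), then move the last 2 characters to the front (rotate right by 2).
Working it through for "htcdbdbigsv": intermediate "eqzayayfdps", final "pseqzayayfd".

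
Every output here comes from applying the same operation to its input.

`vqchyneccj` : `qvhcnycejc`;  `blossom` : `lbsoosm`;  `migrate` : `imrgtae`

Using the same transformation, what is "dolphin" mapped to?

odplihn

In each case the input is transformed by: swap each adjacent pair of characters (1↔2, 3↔4, ...).
So "dolphin" becomes "odplihn".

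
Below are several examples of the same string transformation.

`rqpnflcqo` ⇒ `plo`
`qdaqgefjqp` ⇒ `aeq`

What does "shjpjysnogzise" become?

The pattern: keep one character in every 3, starting at position 3 (positions 3rd, 6th, 9th, ...).
On "shjpjysnogzise" that produces "jyoi".

jyoi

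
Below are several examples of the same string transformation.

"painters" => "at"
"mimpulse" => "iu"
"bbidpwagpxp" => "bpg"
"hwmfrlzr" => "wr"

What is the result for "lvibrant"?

Each output is the input with this applied: delete the last character, then keep one character in every 3, starting at position 2 (positions 2nd, 5th, 8th, ...).
Applying both steps to "lvibrant": "lvibran", then "vr".

vr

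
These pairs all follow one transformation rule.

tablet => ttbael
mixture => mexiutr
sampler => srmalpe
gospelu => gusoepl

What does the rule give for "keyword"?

kdyeowr

The pattern: move the last character to the front, then swap each adjacent pair of characters (1↔2, 3↔4, ...).
Applying both steps to "keyword": "dkeywor", then "kdyeowr".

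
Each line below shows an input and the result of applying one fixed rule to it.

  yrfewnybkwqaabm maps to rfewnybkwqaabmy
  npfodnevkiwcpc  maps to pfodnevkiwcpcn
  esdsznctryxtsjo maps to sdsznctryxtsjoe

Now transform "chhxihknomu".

hhxihknomuc

Rule — move the first character to the end.
"chhxihknomu" → "hhxihknomuc".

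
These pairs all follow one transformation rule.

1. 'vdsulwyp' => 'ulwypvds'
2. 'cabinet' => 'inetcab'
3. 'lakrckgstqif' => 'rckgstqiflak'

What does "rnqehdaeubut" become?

In each case the input is transformed by: move the first 3 characters to the end (rotate left by 3).
On "rnqehdaeubut" that produces "ehdaeubutrnq".

ehdaeubutrnq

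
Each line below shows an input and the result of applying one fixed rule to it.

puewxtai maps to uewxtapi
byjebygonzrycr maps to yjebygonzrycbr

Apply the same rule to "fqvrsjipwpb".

qvrsjipwpfb

Rule — swap the first and last characters, then move the first character to the end.
On "fqvrsjipwpb": the first step gives "bqvrsjipwpf", and the second then gives "qvrsjipwpfb".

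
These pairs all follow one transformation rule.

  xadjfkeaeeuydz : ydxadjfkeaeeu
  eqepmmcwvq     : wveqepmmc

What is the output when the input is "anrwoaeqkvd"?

What's happening: delete the last character, then move the last 2 characters to the front (rotate right by 2).
On "anrwoaeqkvd" that produces "kvanrwoaeq".
(Check on "eqepmmcwvq": → "eqepmmcwv" → "wveqepmmc" ✓)

kvanrwoaeq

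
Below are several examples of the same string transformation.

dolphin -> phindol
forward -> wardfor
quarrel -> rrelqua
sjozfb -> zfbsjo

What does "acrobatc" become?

The rule is to move the first 3 characters to the end (rotate left by 3).
On "acrobatc" that produces "obatcacr".

obatcacr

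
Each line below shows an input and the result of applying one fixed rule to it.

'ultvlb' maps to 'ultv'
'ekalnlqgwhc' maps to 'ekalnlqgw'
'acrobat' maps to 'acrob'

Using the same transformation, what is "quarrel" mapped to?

quarr

In each case the input is transformed by: delete the last 2 characters.
Applying that to "quarrel" gives "quarr".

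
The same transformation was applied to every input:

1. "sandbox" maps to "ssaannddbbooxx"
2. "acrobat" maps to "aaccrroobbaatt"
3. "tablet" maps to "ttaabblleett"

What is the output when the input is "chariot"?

The rule is to double every character.
Doing the same to "chariot": "cchhaarriioott".

cchhaarriioott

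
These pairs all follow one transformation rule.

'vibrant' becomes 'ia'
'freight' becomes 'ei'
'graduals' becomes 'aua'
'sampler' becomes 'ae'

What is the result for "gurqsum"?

Looking at the pairs, the operation is to keep only the vowels.
For "gurqsum" the result is "uu".

uu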